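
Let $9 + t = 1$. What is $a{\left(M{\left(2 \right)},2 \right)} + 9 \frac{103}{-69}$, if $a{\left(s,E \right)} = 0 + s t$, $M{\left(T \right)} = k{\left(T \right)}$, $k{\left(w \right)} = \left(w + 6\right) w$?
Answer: $- \frac{3253}{23} \approx -141.43$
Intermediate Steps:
$t = -8$ ($t = -9 + 1 = -8$)
$k{\left(w \right)} = w \left(6 + w\right)$ ($k{\left(w \right)} = \left(6 + w\right) w = w \left(6 + w\right)$)
$M{\left(T \right)} = T \left(6 + T\right)$
$a{\left(s,E \right)} = - 8 s$ ($a{\left(s,E \right)} = 0 + s \left(-8\right) = 0 - 8 s = - 8 s$)
$a{\left(M{\left(2 \right)},2 \right)} + 9 \frac{103}{-69} = - 8 \cdot 2 \left(6 + 2\right) + 9 \frac{103}{-69} = - 8 \cdot 2 \cdot 8 + 9 \cdot 103 \left(- \frac{1}{69}\right) = \left(-8\right) 16 + 9 \left(- \frac{103}{69}\right) = -128 - \frac{309}{23} = - \frac{3253}{23}$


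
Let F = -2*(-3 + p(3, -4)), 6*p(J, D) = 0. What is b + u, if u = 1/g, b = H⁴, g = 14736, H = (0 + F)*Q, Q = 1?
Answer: 19097857/14736 ≈ 1296.0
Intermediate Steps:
p(J, D) = 0 (p(J, D) = (⅙)*0 = 0)
F = 6 (F = -2*(-3 + 0) = -2*(-3) = 6)
H = 6 (H = (0 + 6)*1 = 6*1 = 6)
b = 1296 (b = 6⁴ = 1296)
u = 1/14736 ≈ 6.7861e-5
b + u = 1296 + 1/14736 = 19097857/14736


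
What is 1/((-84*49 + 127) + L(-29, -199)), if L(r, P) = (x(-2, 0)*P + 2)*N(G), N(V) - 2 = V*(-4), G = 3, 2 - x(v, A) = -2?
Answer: 1/3951 ≈ 0.00025310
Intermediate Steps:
x(v, A) = 4 (x(v, A) = 2 - 1*(-2) = 2 + 2 = 4)
N(V) = 2 - 4*V (N(V) = 2 + V*(-4) = 2 - 4*V)
L(r, P) = -20 - 40*P (L(r, P) = (4*P + 2)*(2 - 4*3) = (2 + 4*P)*(2 - 12) = (2 + 4*P)*(-10) = -20 - 40*P)
1/((-84*49 + 127) + L(-29, -199)) = 1/((-84*49 + 127) + (-20 - 40*(-199))) = 1/((-4116 + 127) + (-20 + 7960)) = 1/(-3989 + 7940) = 1/3951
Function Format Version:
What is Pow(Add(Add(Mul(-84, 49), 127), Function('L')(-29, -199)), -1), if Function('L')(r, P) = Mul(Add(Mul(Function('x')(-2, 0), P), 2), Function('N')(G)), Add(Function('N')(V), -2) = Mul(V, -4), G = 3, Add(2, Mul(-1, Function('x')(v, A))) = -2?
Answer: Rational(1, 3951) ≈ 0.00025310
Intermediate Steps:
Function('x')(v, A) = 4 (Function('x')(v, A) = Add(2, Mul(-1, -2)) = Add(2, 2) = 4)
Function('N')(V) = Add(2, Mul(-4, V)) (Function('N')(V) = Add(2, Mul(V, -4)) = Add(2, Mul(-4, V)))
Function('L')(r, P) = Add(-20, Mul(-40, P)) (Function('L')(r, P) = Mul(Add(Mul(4, P), 2), Add(2, Mul(-4, 3))) = Mul(Add(2, Mul(4, P)), Add(2, -12)) = Mul(Add(2, Mul(4, P)), -10) = Add(-20, Mul(-40, P)))
Pow(Add(Add(Mul(-84, 49), 127), Function('L')(-29, -199)), -1) = Pow(Add(Add(Mul(-84, 49), 127), Add(-20, Mul(-40, -199))), -1) = Pow(Add(Add(-4116, 127), Add(-20, 7960)), -1) = Pow(Add(-3989, 7940), -1) = Pow(3951, -1) = Rational(1, 3951)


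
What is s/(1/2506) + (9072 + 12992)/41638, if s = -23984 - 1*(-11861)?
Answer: -632486163890/20819 ≈ -3.0380e+7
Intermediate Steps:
s = -12123 (s = -23984 + 11861 = -12123)
s/(1/2506) + (9072 + 12992)/41638 = -12123/(1/2506) + (9072 + 12992)/41638 = -12123/1/2506 + 22064*(1/41638) = -12123*2506 + 11032/20819 = -30380238 + 11032/20819 = -632486163890/20819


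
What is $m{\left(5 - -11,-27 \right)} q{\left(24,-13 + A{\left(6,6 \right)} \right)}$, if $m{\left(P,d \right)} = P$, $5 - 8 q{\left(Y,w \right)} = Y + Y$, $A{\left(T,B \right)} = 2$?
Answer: $-86$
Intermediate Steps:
$q{\left(Y,w \right)} = \frac{5}{8} - \frac{Y}{4}$ ($q{\left(Y,w \right)} = \frac{5}{8} - \frac{Y + Y}{8} = \frac{5}{8} - \frac{2 Y}{8} = \frac{5}{8} - \frac{Y}{4}$)
$m{\left(5 - -11,-27 \right)} q{\left(24,-13 + A{\left(6,6 \right)} \right)} = \left(5 - -11\right) \left(\frac{5}{8} - 6\right) = \left(5 + 11\right) \left(\frac{5}{8} - 6\right) = 16 \left(- \frac{43}{8}\right) = -86$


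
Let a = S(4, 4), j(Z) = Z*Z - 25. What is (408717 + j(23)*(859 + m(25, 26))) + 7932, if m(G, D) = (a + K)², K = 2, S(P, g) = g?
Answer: 867729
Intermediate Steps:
j(Z) = -25 + Z² (j(Z) = Z² - 25 = -25 + Z²)
a = 4
m(G, D) = 36 (m(G, D) = (4 + 2)² = 6² = 36)
(408717 + j(23)*(859 + m(25, 26))) + 7932 = (408717 + (-25 + 23²)*(859 + 36)) + 7932 = (408717 + (-25 + 529)*895) + 7932 = (408717 + 504*895) + 7932 = (408717 + 451080) + 7932 = 859797 + 7932 = 867729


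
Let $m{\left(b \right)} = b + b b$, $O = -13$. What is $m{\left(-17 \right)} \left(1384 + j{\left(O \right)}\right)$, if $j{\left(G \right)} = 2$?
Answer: $376992$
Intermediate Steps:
$m{\left(b \right)} = b + b^{2}$
$m{\left(-17 \right)} \left(1384 + j{\left(O \right)}\right) = - 17 \left(1 - 17\right) \left(1384 + 2\right) = \left(-17\right) \left(-16\right) 1386 = 272 \cdot 1386 = 376992$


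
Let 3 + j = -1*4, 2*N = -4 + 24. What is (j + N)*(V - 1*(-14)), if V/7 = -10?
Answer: -168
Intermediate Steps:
N = 10 (N = (-4 + 24)/2 = (½)*20 = 10)
V = -70 (V = 7*(-10) = -70)
j = -7 (j = -3 - 1*4 = -3 - 4 = -7)
(j + N)*(V - 1*(-14)) = (-7 + 10)*(-70 - 1*(-14)) = 3*(-70 + 14) = 3*(-56) = -168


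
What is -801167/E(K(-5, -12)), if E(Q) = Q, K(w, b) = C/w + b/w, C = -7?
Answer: -4005835/19 ≈ -2.1083e+5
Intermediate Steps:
K(w, b) = -7/w + b/w
-801167/E(K(-5, -12)) = -801167*(-5/(-7 - 12)) = -801167/((-⅕*(-19))) = -801167/19/5 = -801167*5/19 = -4005835/19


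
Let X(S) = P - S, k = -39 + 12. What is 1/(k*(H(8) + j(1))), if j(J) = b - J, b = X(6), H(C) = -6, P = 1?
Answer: 1/324 ≈ 0.0030864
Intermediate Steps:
k = -27
X(S) = 1 - S
b = -5 (b = 1 - 1*6 = 1 - 6 = -5)
j(J) = -5 - J
1/(k*(H(8) + j(1))) = 1/(-27*(-6 + (-5 - 1*1))) = 1/(-27*(-6 + (-5 - 1))) = 1/(-27*(-6 - 6)) = 1/(-27*(-12)) = 1/324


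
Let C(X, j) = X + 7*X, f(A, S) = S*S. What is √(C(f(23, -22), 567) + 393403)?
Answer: 5*√15891 ≈ 630.30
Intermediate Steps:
f(A, S) = S²
C(X, j) = 8*X
√(C(f(23, -22), 567) + 393403) = √(8*(-22)² + 393403) = √(8*484 + 393403) = √(3872 + 393403) = √397275 = 5*√15891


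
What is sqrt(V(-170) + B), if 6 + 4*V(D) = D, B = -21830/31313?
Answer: I*sqrt(43825737426)/31313 ≈ 6.6856*I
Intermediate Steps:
B = -21830/31313 (B = -21830*1/31313 = -21830/31313 ≈ -0.69715)
V(D) = -3/2 + D/4
sqrt(V(-170) + B) = sqrt((-3/2 + (1/4)*(-170)) - 21830/31313) = sqrt((-3/2 - 85/2) - 21830/31313) = sqrt(-44 - 21830/31313) = sqrt(-1399602/31313) = I*sqrt(43825737426)/31313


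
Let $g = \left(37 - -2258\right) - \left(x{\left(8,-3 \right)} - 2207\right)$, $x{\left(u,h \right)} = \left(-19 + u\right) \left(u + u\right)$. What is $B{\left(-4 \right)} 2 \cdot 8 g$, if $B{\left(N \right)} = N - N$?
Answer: $0$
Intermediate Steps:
$x{\left(u,h \right)} = 2 u \left(-19 + u\right)$ ($x{\left(u,h \right)} = \left(-19 + u\right) 2 u = 2 u \left(-19 + u\right)$)
$B{\left(N \right)} = 0$
$g = 4678$ ($g = \left(37 - -2258\right) - \left(2 \cdot 8 \left(-19 + 8\right) - 2207\right) = \left(37 + 2258\right) - \left(2 \cdot 8 \left(-11\right) - 2207\right) = 2295 - \left(-176 - 2207\right) = 2295 - -2383 = 2295 + 2383 = 4678$)
$B{\left(-4 \right)} 2 \cdot 8 g = 0 \cdot 2 \cdot 8 \cdot 4678 = 0 \cdot 8 \cdot 4678 = 0 \cdot 4678 = 0$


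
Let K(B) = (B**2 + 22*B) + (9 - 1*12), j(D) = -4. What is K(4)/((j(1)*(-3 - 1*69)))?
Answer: 101/288 ≈ 0.35069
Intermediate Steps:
K(B) = -3 + B**2 + 22*B (K(B) = (B**2 + 22*B) + (9 - 12) = (B**2 + 22*B) - 3 = -3 + B**2 + 22*B)
K(4)/((j(1)*(-3 - 1*69))) = (-3 + 4**2 + 22*4)/((-4*(-3 - 1*69))) = (-3 + 16 + 88)/((-4*(-3 - 69))) = 101/((-4*(-72))) = 101/288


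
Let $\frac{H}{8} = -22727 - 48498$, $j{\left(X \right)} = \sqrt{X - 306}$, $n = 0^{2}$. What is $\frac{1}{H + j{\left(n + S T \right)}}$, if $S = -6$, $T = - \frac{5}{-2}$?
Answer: $- \frac{569800}{324672040321} - \frac{i \sqrt{321}}{324672040321} \approx -1.755 \cdot 10^{-6} - 5.5183 \cdot 10^{-11} i$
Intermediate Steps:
$T = \frac{5}{2}$ ($T = \left(-5\right) \left(- \frac{1}{2}\right) = \frac{5}{2} \approx 2.5$)
$n = 0$
$j{\left(X \right)} = \sqrt{-306 + X}$
$H = -569800$ ($H = 8 \left(-22727 - 48498\right) = 8 \left(-71225\right) = -569800$)
$\frac{1}{H + j{\left(n + S T \right)}} = \frac{1}{-569800 + \sqrt{-306 + \left(0 - 15\right)}} = \frac{1}{-569800 + \sqrt{-306 - 15}} = \frac{1}{-569800 + \sqrt{-321}} = \frac{1}{-569800 + i \sqrt{321}}$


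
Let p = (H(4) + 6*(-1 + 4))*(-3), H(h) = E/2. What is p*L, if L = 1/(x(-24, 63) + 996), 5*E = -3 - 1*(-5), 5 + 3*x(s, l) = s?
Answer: -819/14795 ≈ -0.055357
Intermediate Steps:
x(s, l) = -5/3 + s/3
E = 2/5 (E = (-3 - 1*(-5))/5 = (-3 + 5)/5 = (1/5)*2 = 2/5 ≈ 0.40000)
L = 3/2959 (L = 1/((-5/3 + (1/3)*(-24)) + 996) = 1/((-5/3 - 8) + 996) = 1/(-29/3 + 996) = 1/(2959/3) = 3/2959 ≈ 0.0010139)
H(h) = 1/5 (H(h) = (2/5)/2 = (2/5)*(1/2) = 1/5)
p = -273/5 (p = (1/5 + 6*(-1 + 4))*(-3) = (1/5 + 6*3)*(-3) = (1/5 + 18)*(-3) = (91/5)*(-3) = -273/5 ≈ -54.600)
p*L = -273/5*3/2959 = -819/14795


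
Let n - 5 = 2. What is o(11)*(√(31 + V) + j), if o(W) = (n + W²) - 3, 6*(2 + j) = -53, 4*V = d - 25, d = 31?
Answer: -8125/6 + 125*√130/2 ≈ -641.56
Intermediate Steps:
V = 3/2 (V = (31 - 25)/4 = (¼)*6 = 3/2 ≈ 1.5000)
j = -65/6 (j = -2 + (⅙)*(-53) = -2 - 53/6 = -65/6 ≈ -10.833)
n = 7 (n = 5 + 2 = 7)
o(W) = 4 + W² (o(W) = (7 + W²) - 3 = 4 + W²)
o(11)*(√(31 + V) + j) = (4 + 11²)*(√(31 + 3/2) - 65/6) = (4 + 121)*(√(65/2) - 65/6) = 125*(√130/2 - 65/6) = 125*(-65/6 + √130/2) = -8125/6 + 125*√130/2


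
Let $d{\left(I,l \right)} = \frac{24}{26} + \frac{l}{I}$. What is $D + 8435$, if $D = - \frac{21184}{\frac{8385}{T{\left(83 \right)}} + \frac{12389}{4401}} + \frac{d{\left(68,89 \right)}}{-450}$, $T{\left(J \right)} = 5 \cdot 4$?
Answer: $\frac{1906360672051007}{227359009800} \approx 8384.8$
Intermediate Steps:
$T{\left(J \right)} = 20$
$d{\left(I,l \right)} = \frac{12}{13} + \frac{l}{I}$ ($d{\left(I,l \right)} = 24 \cdot \frac{1}{26} + \frac{l}{I} = \frac{12}{13} + \frac{l}{I}$)
$D = - \frac{11412575611993}{227359009800}$ ($D = - \frac{21184}{\frac{8385}{20} + \frac{12389}{4401}} + \frac{\frac{12}{13} + \frac{89}{68}}{-450} = - \frac{21184}{8385 \cdot \frac{1}{20} + 12389 \cdot \frac{1}{4401}} + \left(\frac{12}{13} + 89 \cdot \frac{1}{68}\right) \left(- \frac{1}{450}\right) = - \frac{21184}{\frac{1677}{4} + \frac{12389}{4401}} + \left(\frac{12}{13} + \frac{89}{68}\right) \left(- \frac{1}{450}\right) = - \frac{21184}{\frac{7430033}{17604}} + \frac{1973}{884} \left(- \frac{1}{450}\right) = \left(-21184\right) \frac{17604}{7430033} - \frac{1973}{397800} = - \frac{372923136}{7430033} - \frac{1973}{397800} = - \frac{11412575611993}{227359009800} \approx -50.196$)
$D + 8435 = - \frac{11412575611993}{227359009800} + 8435 = \frac{1906360672051007}{227359009800}$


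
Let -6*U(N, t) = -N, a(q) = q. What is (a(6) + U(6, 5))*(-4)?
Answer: -28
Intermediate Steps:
U(N, t) = N/6 (U(N, t) = -(-1)*N/6 = N/6)
(a(6) + U(6, 5))*(-4) = (6 + (1/6)*6)*(-4) = (6 + 1)*(-4) = 7*(-4) = -28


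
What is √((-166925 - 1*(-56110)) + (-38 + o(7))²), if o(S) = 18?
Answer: I*√110415 ≈ 332.29*I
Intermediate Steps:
√((-166925 - 1*(-56110)) + (-38 + o(7))²) = √((-166925 - 1*(-56110)) + (-38 + 18)²) = √((-166925 + 56110) + (-20)²) = √(-110815 + 400) = √(-110415) = I*√110415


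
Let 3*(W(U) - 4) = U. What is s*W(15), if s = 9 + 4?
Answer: 117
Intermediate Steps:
W(U) = 4 + U/3
s = 13
s*W(15) = 13*(4 + (1/3)*15) = 13*(4 + 5) = 13*9 = 117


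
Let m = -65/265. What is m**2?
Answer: 169/2809 ≈ 0.060164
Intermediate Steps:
m = -13/53 (m = -65*1/265 = -13/53 ≈ -0.24528)
m**2 = (-13/53)**2 = 169/2809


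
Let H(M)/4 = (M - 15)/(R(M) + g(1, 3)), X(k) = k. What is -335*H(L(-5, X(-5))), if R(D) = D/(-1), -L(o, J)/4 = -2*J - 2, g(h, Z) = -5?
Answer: 62980/27 ≈ 2332.6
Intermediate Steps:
L(o, J) = 8 + 8*J (L(o, J) = -4*(-2*J - 2) = -4*(-2 - 2*J) = 8 + 8*J)
R(D) = -D (R(D) = D*(-1) = -D)
H(M) = 4*(-15 + M)/(-5 - M) (H(M) = 4*((M - 15)/(-M - 5)) = 4*((-15 + M)/(-5 - M)) = 4*(-15 + M)/(-5 - M))
-335*H(L(-5, X(-5))) = -1340*(15 - (8 + 8*(-5)))/(5 + (8 + 8*(-5))) = -1340*(15 - (8 - 40))/(5 + (8 - 40)) = -1340*(15 - 1*(-32))/(5 - 32) = -1340*(15 + 32)/(-27) = -1340*(-1)*47/27 = -335*(-188/27) = 62980/27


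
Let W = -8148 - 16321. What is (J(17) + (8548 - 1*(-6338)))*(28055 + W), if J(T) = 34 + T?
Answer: 53564082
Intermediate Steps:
W = -24469
(J(17) + (8548 - 1*(-6338)))*(28055 + W) = ((34 + 17) + (8548 - 1*(-6338)))*(28055 - 24469) = (51 + (8548 + 6338))*3586 = (51 + 14886)*3586 = 14937*3586 = 53564082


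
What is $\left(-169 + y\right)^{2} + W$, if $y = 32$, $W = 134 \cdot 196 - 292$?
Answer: $44741$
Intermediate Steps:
$W = 25972$ ($W = 26264 - 292 = 25972$)
$\left(-169 + y\right)^{2} + W = \left(-169 + 32\right)^{2} + 25972 = \left(-137\right)^{2} + 25972 = 18769 + 25972 = 44741$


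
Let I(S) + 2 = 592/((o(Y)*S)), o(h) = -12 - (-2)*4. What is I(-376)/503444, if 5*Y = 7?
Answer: -151/47323736 ≈ -3.1908e-6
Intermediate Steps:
Y = 7/5 (Y = (1/5)*7 = 7/5 ≈ 1.4000)
o(h) = -4 (o(h) = -12 - 1*(-8) = -12 + 8 = -4)
I(S) = -2 - 148/S (I(S) = -2 + 592/((-4*S)) = -2 + 592*(-1/(4*S)) = -2 - 148/S)
I(-376)/503444 = (-2 - 148/(-376))/503444 = (-2 - 148*(-1/376))*(1/503444) = (-2 + 37/94)*(1/503444) = -151/94*1/503444 = -151/47323736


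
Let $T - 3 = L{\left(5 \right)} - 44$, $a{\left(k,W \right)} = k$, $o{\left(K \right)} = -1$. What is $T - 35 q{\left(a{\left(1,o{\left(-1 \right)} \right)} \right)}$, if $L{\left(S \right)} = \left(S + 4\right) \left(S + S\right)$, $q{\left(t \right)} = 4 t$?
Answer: $-91$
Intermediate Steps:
$L{\left(S \right)} = 2 S \left(4 + S\right)$ ($L{\left(S \right)} = \left(4 + S\right) 2 S = 2 S \left(4 + S\right)$)
$T = 49$ ($T = 3 - \left(44 - 10 \left(4 + 5\right)\right) = 3 - \left(44 - 90\right) = 3 + \left(90 - 44\right) = 3 + 46 = 49$)
$T - 35 q{\left(a{\left(1,o{\left(-1 \right)} \right)} \right)} = 49 - 35 \cdot 4 \cdot 1 = 49 - 140 = -91$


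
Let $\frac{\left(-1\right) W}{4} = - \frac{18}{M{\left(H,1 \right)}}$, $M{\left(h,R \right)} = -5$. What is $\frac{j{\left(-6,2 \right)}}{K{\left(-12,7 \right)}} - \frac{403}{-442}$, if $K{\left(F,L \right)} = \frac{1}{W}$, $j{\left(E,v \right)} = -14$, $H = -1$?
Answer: $\frac{34427}{170} \approx 202.51$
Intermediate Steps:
$W = - \frac{72}{5}$ ($W = - 4 \left(- \frac{18}{-5}\right) = - 4 \left(\left(-18\right) \left(- \frac{1}{5}\right)\right) = \left(-4\right) \frac{18}{5} = - \frac{72}{5} \approx -14.4$)
$K{\left(F,L \right)} = - \frac{5}{72}$ ($K{\left(F,L \right)} = \frac{1}{- \frac{72}{5}} = - \frac{5}{72}$)
$\frac{j{\left(-6,2 \right)}}{K{\left(-12,7 \right)}} - \frac{403}{-442} = - \frac{14}{- \frac{5}{72}} - \frac{403}{-442} = \left(-14\right) \left(- \frac{72}{5}\right) - - \frac{31}{34} = \frac{1008}{5} + \frac{31}{34} = \frac{34427}{170}$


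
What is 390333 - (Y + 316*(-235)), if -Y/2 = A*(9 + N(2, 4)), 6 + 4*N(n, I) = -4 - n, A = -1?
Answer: 464581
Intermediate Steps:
N(n, I) = -5/2 - n/4 (N(n, I) = -3/2 + (-4 - n)/4 = -3/2 + (-1 - n/4) = -5/2 - n/4)
Y = 12 (Y = -(-2)*(9 + (-5/2 - ¼*2)) = -(-2)*(9 + (-5/2 - ½)) = -(-2)*(9 - 3) = -(-2)*6 = -2*(-6) = 12)
390333 - (Y + 316*(-235)) = 390333 - (12 + 316*(-235)) = 390333 - (12 - 74260) = 390333 - 1*(-74248) = 390333 + 74248 = 464581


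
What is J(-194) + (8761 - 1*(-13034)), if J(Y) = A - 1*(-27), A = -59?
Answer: 21763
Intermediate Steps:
J(Y) = -32 (J(Y) = -59 - 1*(-27) = -59 + 27 = -32)
J(-194) + (8761 - 1*(-13034)) = -32 + (8761 - 1*(-13034)) = -32 + (8761 + 13034) = -32 + 21795 = 21763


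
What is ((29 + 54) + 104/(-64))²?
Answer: 423801/64 ≈ 6621.9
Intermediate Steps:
((29 + 54) + 104/(-64))² = (83 + 104*(-1/64))² = (83 - 13/8)² = (651/8)² = 423801/64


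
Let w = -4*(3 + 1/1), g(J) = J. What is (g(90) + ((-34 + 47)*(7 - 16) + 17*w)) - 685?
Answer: -984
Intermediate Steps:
w = -16 (w = -4*(3 + 1*1) = -4*(3 + 1) = -4*4 = -16)
(g(90) + ((-34 + 47)*(7 - 16) + 17*w)) - 685 = (90 + ((-34 + 47)*(7 - 16) + 17*(-16))) - 685 = (90 + (13*(-9) - 272)) - 685 = (90 + (-117 - 272)) - 685 = (90 - 389) - 685 = -299 - 685 = -984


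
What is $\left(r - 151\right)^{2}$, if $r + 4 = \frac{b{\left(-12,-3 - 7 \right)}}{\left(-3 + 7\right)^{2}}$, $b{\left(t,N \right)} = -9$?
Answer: $\frac{6195121}{256} \approx 24200.0$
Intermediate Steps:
$r = - \frac{73}{16}$ ($r = -4 - \frac{9}{\left(-3 + 7\right)^{2}} = -4 - \frac{9}{4^{2}} = -4 - \frac{9}{16} = - \frac{73}{16} \approx -4.5625$)
$\left(r - 151\right)^{2} = \left(- \frac{73}{16} - 151\right)^{2} = \left(- \frac{2489}{16}\right)^{2} = \frac{6195121}{256}$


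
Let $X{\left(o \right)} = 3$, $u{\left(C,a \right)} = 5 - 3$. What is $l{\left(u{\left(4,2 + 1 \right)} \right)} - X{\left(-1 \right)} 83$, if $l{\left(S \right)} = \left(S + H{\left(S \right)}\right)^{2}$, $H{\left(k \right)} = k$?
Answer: $-233$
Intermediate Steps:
$u{\left(C,a \right)} = 2$ ($u{\left(C,a \right)} = 5 - 3 = 2$)
$l{\left(S \right)} = 4 S^{2}$ ($l{\left(S \right)} = \left(S + S\right)^{2} = \left(2 S\right)^{2} = 4 S^{2}$)
$l{\left(u{\left(4,2 + 1 \right)} \right)} - X{\left(-1 \right)} 83 = 4 \cdot 2^{2} - 3 \cdot 83 = 4 \cdot 4 - 249 = 16 - 249 = -233$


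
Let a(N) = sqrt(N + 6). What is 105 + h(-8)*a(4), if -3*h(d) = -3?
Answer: 105 + sqrt(10) ≈ 108.16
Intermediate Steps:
h(d) = 1 (h(d) = -1/3*(-3) = 1)
a(N) = sqrt(6 + N)
105 + h(-8)*a(4) = 105 + 1*sqrt(6 + 4) = 105 + 1*sqrt(10) = 105 + sqrt(10)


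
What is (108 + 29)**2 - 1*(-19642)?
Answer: 38411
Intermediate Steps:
(108 + 29)**2 - 1*(-19642) = 137**2 + 19642 = 18769 + 19642 = 38411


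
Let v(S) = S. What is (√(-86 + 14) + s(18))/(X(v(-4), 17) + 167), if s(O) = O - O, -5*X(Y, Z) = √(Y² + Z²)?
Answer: 3*I*√610/69692 + 2505*I*√2/69692 ≈ 0.051895*I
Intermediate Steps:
X(Y, Z) = -√(Y² + Z²)/5
s(O) = 0
(√(-86 + 14) + s(18))/(X(v(-4), 17) + 167) = (√(-86 + 14) + 0)/(-√((-4)² + 17²)/5 + 167) = (√(-72) + 0)/(-√(16 + 289)/5 + 167) = (6*I*√2 + 0)/(-√305/5 + 167) = (6*I*√2)/(167 - √305/5) = 6*I*√2/(167 - √305/5)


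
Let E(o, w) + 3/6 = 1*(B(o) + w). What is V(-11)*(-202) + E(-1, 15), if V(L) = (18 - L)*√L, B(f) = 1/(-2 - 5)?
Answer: 201/14 - 5858*I*√11 ≈ 14.357 - 19429.0*I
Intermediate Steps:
B(f) = -⅐ (B(f) = 1/(-7) = -⅐)
V(L) = √L*(18 - L)
E(o, w) = -9/14 + w (E(o, w) = -½ + 1*(-⅐ + w) = -½ + (-⅐ + w) = -9/14 + w)
V(-11)*(-202) + E(-1, 15) = (√(-11)*(18 - 1*(-11)))*(-202) + (-9/14 + 15) = ((I*√11)*(18 + 11))*(-202) + 201/14 = ((I*√11)*29)*(-202) + 201/14 = (29*I*√11)*(-202) + 201/14 = -5858*I*√11 + 201/14 = 201/14 - 5858*I*√11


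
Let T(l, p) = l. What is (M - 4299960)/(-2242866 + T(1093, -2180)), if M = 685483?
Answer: 3614477/2241773 ≈ 1.6123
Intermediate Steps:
(M - 4299960)/(-2242866 + T(1093, -2180)) = (685483 - 4299960)/(-2242866 + 1093) = -3614477/(-2241773) = -3614477*(-1/2241773) = 3614477/2241773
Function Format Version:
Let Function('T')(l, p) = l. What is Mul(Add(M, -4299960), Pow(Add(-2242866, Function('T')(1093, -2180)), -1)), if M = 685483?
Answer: Rational(3614477, 2241773) ≈ 1.6123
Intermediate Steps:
Mul(Add(M, -4299960), Pow(Add(-2242866, Function('T')(1093, -2180)), -1)) = Mul(Add(685483, -4299960), Pow(Add(-2242866, 1093), -1)) = Mul(-3614477, Pow(-2241773, -1)) = Mul(-3614477, Rational(-1, 2241773)) = Rational(3614477, 2241773)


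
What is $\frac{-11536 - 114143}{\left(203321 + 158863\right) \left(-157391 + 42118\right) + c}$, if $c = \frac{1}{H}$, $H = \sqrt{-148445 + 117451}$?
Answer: $\frac{162628704294825758832}{54024572893420455615997057} - \frac{125679 i \sqrt{30994}}{54024572893420455615997057} \approx 3.0103 \cdot 10^{-6} - 4.0955 \cdot 10^{-19} i$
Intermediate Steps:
$H = i \sqrt{30994}$ ($H = \sqrt{-30994} = i \sqrt{30994} \approx 176.05 i$)
$c = - \frac{i \sqrt{30994}}{30994}$ ($c = \frac{1}{i \sqrt{30994}} = - \frac{i \sqrt{30994}}{30994} \approx - 0.0056802 i$)
$\frac{-11536 - 114143}{\left(203321 + 158863\right) \left(-157391 + 42118\right) + c} = \frac{-11536 - 114143}{\left(203321 + 158863\right) \left(-157391 + 42118\right) - \frac{i \sqrt{30994}}{30994}} = - \frac{125679}{362184 \left(-115273\right) - \frac{i \sqrt{30994}}{30994}} = - \frac{125679}{-41750036232 - \frac{i \sqrt{30994}}{30994}}$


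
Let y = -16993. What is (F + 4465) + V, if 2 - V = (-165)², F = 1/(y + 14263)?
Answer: -62129341/2730 ≈ -22758.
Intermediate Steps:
F = -1/2730 (F = 1/(-16993 + 14263) = 1/(-2730) = -1/2730 ≈ -0.00036630)
V = -27223 (V = 2 - 1*(-165)² = 2 - 1*27225 = 2 - 27225 = -27223)
(F + 4465) + V = (-1/2730 + 4465) - 27223 = 12189449/2730 - 27223 = -62129341/2730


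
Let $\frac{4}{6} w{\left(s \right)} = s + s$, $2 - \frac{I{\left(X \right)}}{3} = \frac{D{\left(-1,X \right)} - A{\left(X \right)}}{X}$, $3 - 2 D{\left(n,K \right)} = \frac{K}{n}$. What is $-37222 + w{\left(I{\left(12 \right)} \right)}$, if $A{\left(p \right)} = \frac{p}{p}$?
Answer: $- \frac{297671}{8} \approx -37209.0$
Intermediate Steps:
$D{\left(n,K \right)} = \frac{3}{2} - \frac{K}{2 n}$ ($D{\left(n,K \right)} = \frac{3}{2} - \frac{K \frac{1}{n}}{2} = \frac{3}{2} - \frac{K}{2 n}$)
$A{\left(p \right)} = 1$
$I{\left(X \right)} = 6 - \frac{3 \left(\frac{1}{2} + \frac{X}{2}\right)}{X}$ ($I{\left(X \right)} = 6 - 3 \frac{\frac{- X + 3 \left(-1\right)}{2 \left(-1\right)} - 1}{X} = 6 - 3 \frac{\frac{1}{2} \left(-1\right) \left(- X - 3\right) - 1}{X} = 6 - 3 \frac{\frac{1}{2} \left(-1\right) \left(-3 - X\right) - 1}{X} = 6 - 3 \frac{\left(\frac{3}{2} + \frac{X}{2}\right) - 1}{X} = 6 - 3 \frac{\frac{1}{2} + \frac{X}{2}}{X} = 6 - \frac{3 \left(\frac{1}{2} + \frac{X}{2}\right)}{X}$)
$w{\left(s \right)} = 3 s$ ($w{\left(s \right)} = \frac{3 \left(s + s\right)}{2} = \frac{3 \cdot 2 s}{2} = 3 s$)
$-37222 + w{\left(I{\left(12 \right)} \right)} = -37222 + 3 \frac{3 \left(-1 + 3 \cdot 12\right)}{2 \cdot 12} = -37222 + 3 \cdot \frac{3}{2} \cdot \frac{1}{12} \left(-1 + 36\right) = -37222 + 3 \cdot \frac{3}{2} \cdot \frac{1}{12} \cdot 35 = -37222 + 3 \cdot \frac{35}{8} = -37222 + \frac{105}{8} = - \frac{297671}{8}$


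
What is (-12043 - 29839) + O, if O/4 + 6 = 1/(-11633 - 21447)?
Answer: -346562621/8270 ≈ -41906.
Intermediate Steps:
O = -198481/8270 (O = -24 + 4/(-11633 - 21447) = -24 + 4/(-33080) = -24 + 4*(-1/33080) = -24 - 1/8270 = -198481/8270 ≈ -24.000)
(-12043 - 29839) + O = (-12043 - 29839) - 198481/8270 = -41882 - 198481/8270 = -346562621/8270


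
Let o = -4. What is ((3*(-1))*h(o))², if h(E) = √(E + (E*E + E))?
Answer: 72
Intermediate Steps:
h(E) = √(E² + 2*E) (h(E) = √(E + (E² + E)) = √(E + (E + E²)) = √(E² + 2*E))
((3*(-1))*h(o))² = ((3*(-1))*√(-4*(2 - 4)))² = (-3*2*√2)² = (-6*√2)² = 72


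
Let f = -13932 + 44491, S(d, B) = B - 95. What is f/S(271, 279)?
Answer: 30559/184 ≈ 166.08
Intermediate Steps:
S(d, B) = -95 + B
f = 30559
f/S(271, 279) = 30559/(-95 + 279) = 30559/184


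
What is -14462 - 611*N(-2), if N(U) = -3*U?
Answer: -18128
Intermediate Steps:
-14462 - 611*N(-2) = -14462 - 611*(-3*(-2)) = -14462 - 611*6 = -14462 - 1*3666 = -14462 - 3666 = -18128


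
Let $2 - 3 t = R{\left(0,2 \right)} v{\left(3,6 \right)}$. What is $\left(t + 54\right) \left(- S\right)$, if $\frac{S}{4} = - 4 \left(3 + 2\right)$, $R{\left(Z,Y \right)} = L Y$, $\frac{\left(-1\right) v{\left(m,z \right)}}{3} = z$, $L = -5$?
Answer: $- \frac{1280}{3} \approx -426.67$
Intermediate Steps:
$v{\left(m,z \right)} = - 3 z$
$R{\left(Z,Y \right)} = - 5 Y$
$S = -80$ ($S = 4 \left(- 4 \left(3 + 2\right)\right) = 4 \left(\left(-4\right) 5\right) = 4 \left(-20\right) = -80$)
$t = - \frac{178}{3}$ ($t = \frac{2}{3} - \frac{\left(-5\right) 2 \left(\left(-3\right) 6\right)}{3} = \frac{2}{3} - \frac{\left(-10\right) \left(-18\right)}{3} = \frac{2}{3} - 60 = - \frac{178}{3} \approx -59.333$)
$\left(t + 54\right) \left(- S\right) = \left(- \frac{178}{3} + 54\right) \left(\left(-1\right) \left(-80\right)\right) = \left(- \frac{16}{3}\right) 80 = - \frac{1280}{3}$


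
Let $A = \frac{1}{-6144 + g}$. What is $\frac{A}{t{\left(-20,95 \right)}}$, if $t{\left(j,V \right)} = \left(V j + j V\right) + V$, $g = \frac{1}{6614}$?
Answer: $\frac{6614}{150557917575} \approx 4.393 \cdot 10^{-8}$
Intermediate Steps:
$g = \frac{1}{6614} \approx 0.00015119$
$t{\left(j,V \right)} = V + 2 V j$ ($t{\left(j,V \right)} = \left(V j + V j\right) + V = 2 V j + V = V + 2 V j$)
$A = - \frac{6614}{40636415}$ ($A = \frac{1}{-6144 + \frac{1}{6614}} = \frac{1}{- \frac{40636415}{6614}} = - \frac{6614}{40636415} \approx -0.00016276$)
$\frac{A}{t{\left(-20,95 \right)}} = - \frac{6614}{40636415 \cdot 95 \left(1 + 2 \left(-20\right)\right)} = - \frac{6614}{40636415 \cdot 95 \left(1 - 40\right)} = - \frac{6614}{40636415 \cdot 95 \left(-39\right)} = - \frac{6614}{40636415 \left(-3705\right)} = \left(- \frac{6614}{40636415}\right) \left(- \frac{1}{3705}\right) = \frac{6614}{150557917575}$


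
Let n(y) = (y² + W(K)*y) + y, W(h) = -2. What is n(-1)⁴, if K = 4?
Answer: 16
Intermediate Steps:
n(y) = y² - y (n(y) = (y² - 2*y) + y = y² - y)
n(-1)⁴ = (-(-1 - 1))⁴ = (-1*(-2))⁴ = 2⁴ = 16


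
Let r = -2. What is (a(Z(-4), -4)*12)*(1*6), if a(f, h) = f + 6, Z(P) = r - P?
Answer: 576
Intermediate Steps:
Z(P) = -2 - P
a(f, h) = 6 + f
(a(Z(-4), -4)*12)*(1*6) = ((6 + (-2 - 1*(-4)))*12)*(1*6) = ((6 + (-2 + 4))*12)*6 = ((6 + 2)*12)*6 = (8*12)*6 = 96*6 = 576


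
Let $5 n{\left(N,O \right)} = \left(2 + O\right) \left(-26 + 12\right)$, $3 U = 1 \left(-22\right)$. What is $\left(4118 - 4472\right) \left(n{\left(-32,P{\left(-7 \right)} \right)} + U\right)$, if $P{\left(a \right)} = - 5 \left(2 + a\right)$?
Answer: $\frac{146792}{5} \approx 29358.0$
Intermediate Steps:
$P{\left(a \right)} = -10 - 5 a$
$U = - \frac{22}{3}$ ($U = \frac{1 \left(-22\right)}{3} = \frac{1}{3} \left(-22\right) = - \frac{22}{3} \approx -7.3333$)
$n{\left(N,O \right)} = - \frac{28}{5} - \frac{14 O}{5}$ ($n{\left(N,O \right)} = \frac{\left(2 + O\right) \left(-26 + 12\right)}{5} = \frac{\left(2 + O\right) \left(-14\right)}{5} = \frac{-28 - 14 O}{5} = - \frac{28}{5} - \frac{14 O}{5}$)
$\left(4118 - 4472\right) \left(n{\left(-32,P{\left(-7 \right)} \right)} + U\right) = \left(4118 - 4472\right) \left(\left(- \frac{28}{5} - \frac{14 \left(-10 - -35\right)}{5}\right) - \frac{22}{3}\right) = - 354 \left(\left(- \frac{28}{5} - \frac{14 \left(-10 + 35\right)}{5}\right) - \frac{22}{3}\right) = - 354 \left(\left(- \frac{28}{5} - 70\right) - \frac{22}{3}\right) = - 354 \left(- \frac{378}{5} - \frac{22}{3}\right) = \left(-354\right) \left(- \frac{1244}{15}\right) = \frac{146792}{5}$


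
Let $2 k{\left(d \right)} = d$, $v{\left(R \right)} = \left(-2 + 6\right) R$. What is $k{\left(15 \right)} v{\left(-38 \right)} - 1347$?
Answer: $-2487$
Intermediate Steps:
$v{\left(R \right)} = 4 R$
$k{\left(d \right)} = \frac{d}{2}$
$k{\left(15 \right)} v{\left(-38 \right)} - 1347 = \frac{1}{2} \cdot 15 \cdot 4 \left(-38\right) - 1347 = \frac{15}{2} \left(-152\right) - 1347 = -1140 - 1347 = -2487$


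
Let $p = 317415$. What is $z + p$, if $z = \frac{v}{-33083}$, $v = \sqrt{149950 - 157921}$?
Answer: $317415 - \frac{i \sqrt{7971}}{33083} \approx 3.1742 \cdot 10^{5} - 0.0026987 i$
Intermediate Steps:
$v = i \sqrt{7971}$ ($v = \sqrt{-7971} = i \sqrt{7971} \approx 89.281 i$)
$z = - \frac{i \sqrt{7971}}{33083}$ ($z = \frac{i \sqrt{7971}}{-33083} = i \sqrt{7971} \left(- \frac{1}{33083}\right) = - \frac{i \sqrt{7971}}{33083} \approx - 0.0026987 i$)
$z + p = - \frac{i \sqrt{7971}}{33083} + 317415 = 317415 - \frac{i \sqrt{7971}}{33083}$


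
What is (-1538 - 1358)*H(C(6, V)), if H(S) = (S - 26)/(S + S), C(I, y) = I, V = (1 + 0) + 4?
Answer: 14480/3 ≈ 4826.7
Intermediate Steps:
V = 5 (V = 1 + 4 = 5)
H(S) = (-26 + S)/(2*S) (H(S) = (-26 + S)/((2*S)) = (-26 + S)*(1/(2*S)) = (-26 + S)/(2*S))
(-1538 - 1358)*H(C(6, V)) = (-1538 - 1358)*((½)*(-26 + 6)/6) = -1448*(-20)/6 = -2896*(-5/3) = 14480/3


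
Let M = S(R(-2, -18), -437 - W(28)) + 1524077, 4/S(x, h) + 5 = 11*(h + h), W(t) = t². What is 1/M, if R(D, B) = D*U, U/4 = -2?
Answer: 26867/40947376755 ≈ 6.5613e-7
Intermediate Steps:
U = -8 (U = 4*(-2) = -8)
R(D, B) = -8*D (R(D, B) = D*(-8) = -8*D)
S(x, h) = 4/(-5 + 22*h) (S(x, h) = 4/(-5 + 11*(h + h)) = 4/(-5 + 11*(2*h)) = 4/(-5 + 22*h))
M = 40947376755/26867 (M = 4/(-5 + 22*(-437 - 1*28²)) + 1524077 = 4/(-5 + 22*(-437 - 1*784)) + 1524077 = 4/(-5 + 22*(-437 - 784)) + 1524077 = 4/(-5 + 22*(-1221)) + 1524077 = 4/(-5 - 26862) + 1524077 = 4/(-26867) + 1524077 = 4*(-1/26867) + 1524077 = -4/26867 + 1524077 = 40947376755/26867 ≈ 1.5241e+6)
1/M = 1/(40947376755/26867) = 26867/40947376755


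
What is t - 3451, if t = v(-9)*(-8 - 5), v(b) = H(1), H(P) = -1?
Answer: -3438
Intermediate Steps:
v(b) = -1
t = 13 (t = -(-8 - 5) = -1*(-13) = 13)
t - 3451 = 13 - 3451 = -3438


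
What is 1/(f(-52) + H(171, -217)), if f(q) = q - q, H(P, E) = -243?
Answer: -1/243 ≈ -0.0041152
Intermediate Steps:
f(q) = 0
1/(f(-52) + H(171, -217)) = 1/(0 - 243) = 1/(-243) = -1/243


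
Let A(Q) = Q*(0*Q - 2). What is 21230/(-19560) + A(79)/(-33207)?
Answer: -23396471/21650964 ≈ -1.0806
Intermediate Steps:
A(Q) = -2*Q (A(Q) = Q*(0 - 2) = Q*(-2) = -2*Q)
21230/(-19560) + A(79)/(-33207) = 21230/(-19560) - 2*79/(-33207) = 21230*(-1/19560) - 158*(-1/33207) = -2123/1956 + 158/33207 = -23396471/21650964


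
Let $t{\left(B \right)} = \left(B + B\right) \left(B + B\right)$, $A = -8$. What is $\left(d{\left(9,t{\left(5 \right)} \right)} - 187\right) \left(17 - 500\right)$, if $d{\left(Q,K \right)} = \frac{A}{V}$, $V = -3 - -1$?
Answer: $88389$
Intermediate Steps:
$V = -2$ ($V = -3 + 1 = -2$)
$t{\left(B \right)} = 4 B^{2}$ ($t{\left(B \right)} = 2 B 2 B = 4 B^{2}$)
$d{\left(Q,K \right)} = 4$ ($d{\left(Q,K \right)} = - \frac{8}{-2} = \left(-8\right) \left(- \frac{1}{2}\right) = 4$)
$\left(d{\left(9,t{\left(5 \right)} \right)} - 187\right) \left(17 - 500\right) = \left(4 - 187\right) \left(17 - 500\right) = \left(-183\right) \left(-483\right) = 88389$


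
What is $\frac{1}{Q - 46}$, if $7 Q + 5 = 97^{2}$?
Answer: $\frac{7}{9082} \approx 0.00077076$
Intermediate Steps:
$Q = \frac{9404}{7}$ ($Q = - \frac{5}{7} + \frac{97^{2}}{7} = - \frac{5}{7} + \frac{1}{7} \cdot 9409 = - \frac{5}{7} + \frac{9409}{7} = \frac{9404}{7} \approx 1343.4$)
$\frac{1}{Q - 46} = \frac{1}{\frac{9404}{7} - 46} = \frac{1}{\frac{9082}{7}} = \frac{7}{9082}$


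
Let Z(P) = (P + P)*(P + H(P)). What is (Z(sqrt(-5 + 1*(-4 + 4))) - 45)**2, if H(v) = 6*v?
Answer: 13225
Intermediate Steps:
Z(P) = 14*P**2 (Z(P) = (P + P)*(P + 6*P) = (2*P)*(7*P) = 14*P**2)
(Z(sqrt(-5 + 1*(-4 + 4))) - 45)**2 = (14*(sqrt(-5 + 1*(-4 + 4)))**2 - 45)**2 = (14*(sqrt(-5 + 1*0))**2 - 45)**2 = (14*(sqrt(-5 + 0))**2 - 45)**2 = (14*(sqrt(-5))**2 - 45)**2 = (14*(I*sqrt(5))**2 - 45)**2 = (14*(-5) - 45)**2 = (-70 - 45)**2 = (-115)**2 = 13225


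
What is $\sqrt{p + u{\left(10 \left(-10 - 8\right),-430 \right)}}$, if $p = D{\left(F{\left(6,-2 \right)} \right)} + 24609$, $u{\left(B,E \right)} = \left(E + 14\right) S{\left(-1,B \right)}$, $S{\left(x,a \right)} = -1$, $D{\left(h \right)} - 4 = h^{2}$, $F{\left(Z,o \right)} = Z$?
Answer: $3 \sqrt{2785} \approx 158.32$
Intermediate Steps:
$D{\left(h \right)} = 4 + h^{2}$
$u{\left(B,E \right)} = -14 - E$ ($u{\left(B,E \right)} = \left(E + 14\right) \left(-1\right) = \left(14 + E\right) \left(-1\right) = -14 - E$)
$p = 24649$ ($p = \left(4 + 6^{2}\right) + 24609 = \left(4 + 36\right) + 24609 = 40 + 24609 = 24649$)
$\sqrt{p + u{\left(10 \left(-10 - 8\right),-430 \right)}} = \sqrt{24649 - -416} = \sqrt{24649 + \left(-14 + 430\right)} = \sqrt{24649 + 416} = \sqrt{25065} = 3 \sqrt{2785}$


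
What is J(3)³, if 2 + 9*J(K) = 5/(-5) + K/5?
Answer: -64/3375 ≈ -0.018963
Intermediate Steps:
J(K) = -⅓ + K/45 (J(K) = -2/9 + (5/(-5) + K/5)/9 = -2/9 + (5*(-⅕) + K*(⅕))/9 = -2/9 + (-1 + K/5)/9 = -2/9 + (-⅑ + K/45) = -⅓ + K/45)
J(3)³ = (-⅓ + (1/45)*3)³ = (-⅓ + 1/15)³ = (-4/15)³ = -64/3375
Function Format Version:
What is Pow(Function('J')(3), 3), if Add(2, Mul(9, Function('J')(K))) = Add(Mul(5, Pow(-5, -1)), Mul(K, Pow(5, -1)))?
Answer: Rational(-64, 3375) ≈ -0.018963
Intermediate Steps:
Function('J')(K) = Add(Rational(-1, 3), Mul(Rational(1, 45), K)) (Function('J')(K) = Add(Rational(-2, 9), Mul(Rational(1, 9), Add(Mul(5, Pow(-5, -1)), Mul(K, Pow(5, -1))))) = Add(Rational(-2, 9), Mul(Rational(1, 9), Add(Mul(5, Rational(-1, 5)), Mul(K, Rational(1, 5))))) = Add(Rational(-2, 9), Mul(Rational(1, 9), Add(-1, Mul(Rational(1, 5), K)))) = Add(Rational(-2, 9), Add(Rational(-1, 9), Mul(Rational(1, 45), K))) = Add(Rational(-1, 3), Mul(Rational(1, 45), K)))
Pow(Function('J')(3), 3) = Pow(Add(Rational(-1, 3), Mul(Rational(1, 45), 3)), 3) = Pow(Add(Rational(-1, 3), Rational(1, 15)), 3) = Pow(Rational(-4, 15), 3) = Rational(-64, 3375)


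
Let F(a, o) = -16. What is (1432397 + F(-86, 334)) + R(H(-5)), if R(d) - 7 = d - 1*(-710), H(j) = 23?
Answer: 1433121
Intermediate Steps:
R(d) = 717 + d (R(d) = 7 + (d - 1*(-710)) = 7 + (d + 710) = 7 + (710 + d) = 717 + d)
(1432397 + F(-86, 334)) + R(H(-5)) = (1432397 - 16) + (717 + 23) = 1432381 + 740 = 1433121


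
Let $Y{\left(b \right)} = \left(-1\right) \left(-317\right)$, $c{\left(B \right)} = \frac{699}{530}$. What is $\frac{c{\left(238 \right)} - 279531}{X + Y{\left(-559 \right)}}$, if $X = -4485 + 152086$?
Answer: $- \frac{49383577}{26132180} \approx -1.8898$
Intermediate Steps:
$c{\left(B \right)} = \frac{699}{530}$ ($c{\left(B \right)} = 699 \cdot \frac{1}{530} = \frac{699}{530}$)
$Y{\left(b \right)} = 317$
$X = 147601$
$\frac{c{\left(238 \right)} - 279531}{X + Y{\left(-559 \right)}} = \frac{\frac{699}{530} - 279531}{147601 + 317} = - \frac{148150731}{530 \cdot 147918} = \left(- \frac{148150731}{530}\right) \frac{1}{147918} = - \frac{49383577}{26132180}$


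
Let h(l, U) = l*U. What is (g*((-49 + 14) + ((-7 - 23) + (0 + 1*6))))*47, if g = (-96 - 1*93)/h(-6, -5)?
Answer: 174699/10 ≈ 17470.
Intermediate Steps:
h(l, U) = U*l
g = -63/10 (g = (-96 - 1*93)/((-5*(-6))) = (-96 - 93)/30 = -189*1/30 = -63/10 ≈ -6.3000)
(g*((-49 + 14) + ((-7 - 23) + (0 + 1*6))))*47 = -63*((-49 + 14) + ((-7 - 23) + (0 + 1*6)))/10*47 = -63*(-35 + (-30 + (0 + 6)))/10*47 = -63*(-35 + (-30 + 6))/10*47 = -63*(-35 - 24)/10*47 = -63/10*(-59)*47 = (3717/10)*47 = 174699/10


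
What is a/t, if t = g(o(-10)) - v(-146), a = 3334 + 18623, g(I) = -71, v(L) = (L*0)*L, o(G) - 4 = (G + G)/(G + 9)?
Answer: -21957/71 ≈ -309.25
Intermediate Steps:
o(G) = 4 + 2*G/(9 + G) (o(G) = 4 + (G + G)/(G + 9) = 4 + (2*G)/(9 + G) = 4 + 2*G/(9 + G))
v(L) = 0 (v(L) = 0*L = 0)
a = 21957
t = -71 (t = -71 - 1*0 = -71 + 0 = -71)
a/t = 21957/(-71) = 21957*(-1/71) = -21957/71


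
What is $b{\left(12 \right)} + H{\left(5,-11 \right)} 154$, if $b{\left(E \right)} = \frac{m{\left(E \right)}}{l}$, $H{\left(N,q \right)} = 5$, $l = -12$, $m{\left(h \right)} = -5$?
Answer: $\frac{9245}{12} \approx 770.42$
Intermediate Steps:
$b{\left(E \right)} = \frac{5}{12}$ ($b{\left(E \right)} = - \frac{5}{-12} = \left(-5\right) \left(- \frac{1}{12}\right) = \frac{5}{12}$)
$b{\left(12 \right)} + H{\left(5,-11 \right)} 154 = \frac{5}{12} + 5 \cdot 154 = \frac{5}{12} + 770 = \frac{9245}{12}$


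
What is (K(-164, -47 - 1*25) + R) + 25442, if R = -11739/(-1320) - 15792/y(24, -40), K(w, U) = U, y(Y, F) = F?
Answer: 2268085/88 ≈ 25774.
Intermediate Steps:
R = 35525/88 (R = -11739/(-1320) - 15792/(-40) = -11739*(-1/1320) - 15792*(-1/40) = 3913/440 + 1974/5 = 35525/88 ≈ 403.69)
(K(-164, -47 - 1*25) + R) + 25442 = ((-47 - 1*25) + 35525/88) + 25442 = ((-47 - 25) + 35525/88) + 25442 = (-72 + 35525/88) + 25442 = 29189/88 + 25442 = 2268085/88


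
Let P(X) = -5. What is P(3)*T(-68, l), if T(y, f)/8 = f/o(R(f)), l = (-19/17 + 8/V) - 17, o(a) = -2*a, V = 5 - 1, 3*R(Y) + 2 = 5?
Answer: -5480/17 ≈ -322.35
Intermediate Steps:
R(Y) = 1 (R(Y) = -2/3 + (1/3)*5 = -2/3 + 5/3 = 1)
V = 4
l = -274/17 (l = (-19/17 + 8/4) - 17 = (-19*1/17 + 8*(1/4)) - 17 = (-19/17 + 2) - 17 = 15/17 - 17 = -274/17 ≈ -16.118)
T(y, f) = -4*f (T(y, f) = 8*(f/((-2*1))) = 8*(f/(-2)) = 8*(f*(-1/2)) = 8*(-f/2) = -4*f)
P(3)*T(-68, l) = -(-20)*(-274)/17 = -5*1096/17 = -5480/17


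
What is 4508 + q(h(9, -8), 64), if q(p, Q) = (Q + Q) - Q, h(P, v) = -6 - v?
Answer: 4572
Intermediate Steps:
q(p, Q) = Q (q(p, Q) = 2*Q - Q = Q)
4508 + q(h(9, -8), 64) = 4508 + 64 = 4572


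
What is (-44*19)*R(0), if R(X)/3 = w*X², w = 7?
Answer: 0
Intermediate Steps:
R(X) = 21*X² (R(X) = 3*(7*X²) = 21*X²)
(-44*19)*R(0) = (-44*19)*(21*0²) = -17556*0 = -836*0 = 0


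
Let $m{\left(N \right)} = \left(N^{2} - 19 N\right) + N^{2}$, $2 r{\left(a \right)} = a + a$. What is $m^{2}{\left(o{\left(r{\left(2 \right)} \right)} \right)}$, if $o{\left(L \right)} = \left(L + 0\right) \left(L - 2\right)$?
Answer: $0$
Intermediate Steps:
$r{\left(a \right)} = a$ ($r{\left(a \right)} = \frac{a + a}{2} = \frac{2 a}{2} = a$)
$o{\left(L \right)} = L \left(-2 + L\right)$
$m{\left(N \right)} = - 19 N + 2 N^{2}$
$m^{2}{\left(o{\left(r{\left(2 \right)} \right)} \right)} = \left(2 \left(-2 + 2\right) \left(-19 + 2 \cdot 2 \left(-2 + 2\right)\right)\right)^{2} = \left(2 \cdot 0 \left(-19 + 2 \cdot 2 \cdot 0\right)\right)^{2} = \left(0 \left(-19 + 2 \cdot 0\right)\right)^{2} = \left(0 \left(-19 + 0\right)\right)^{2} = \left(0 \left(-19\right)\right)^{2} = 0^{2} = 0$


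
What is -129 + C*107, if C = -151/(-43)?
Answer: 10610/43 ≈ 246.74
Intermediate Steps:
C = 151/43 (C = -151*(-1/43) = 151/43 ≈ 3.5116)
-129 + C*107 = -129 + (151/43)*107 = -129 + 16157/43 = 10610/43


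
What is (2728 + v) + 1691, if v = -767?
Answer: 3652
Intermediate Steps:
(2728 + v) + 1691 = (2728 - 767) + 1691 = 1961 + 1691 = 3652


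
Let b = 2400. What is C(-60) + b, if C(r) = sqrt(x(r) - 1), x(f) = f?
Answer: 2400 + I*sqrt(61) ≈ 2400.0 + 7.8102*I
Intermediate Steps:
C(r) = sqrt(-1 + r) (C(r) = sqrt(r - 1) = sqrt(-1 + r))
C(-60) + b = sqrt(-1 - 60) + 2400 = sqrt(-61) + 2400 = I*sqrt(61) + 2400 = 2400 + I*sqrt(61)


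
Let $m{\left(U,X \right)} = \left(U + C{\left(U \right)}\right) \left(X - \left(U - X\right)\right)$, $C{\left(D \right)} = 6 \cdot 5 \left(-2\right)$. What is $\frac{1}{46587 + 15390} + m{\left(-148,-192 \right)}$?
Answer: $\frac{3042326977}{61977} \approx 49088.0$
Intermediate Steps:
$C{\left(D \right)} = -60$ ($C{\left(D \right)} = 30 \left(-2\right) = -60$)
$m{\left(U,X \right)} = \left(-60 + U\right) \left(- U + 2 X\right)$ ($m{\left(U,X \right)} = \left(U - 60\right) \left(X - \left(U - X\right)\right) = \left(-60 + U\right) \left(- U + 2 X\right)$)
$\frac{1}{46587 + 15390} + m{\left(-148,-192 \right)} = \frac{1}{46587 + 15390} + \left(- \left(-148\right)^{2} - -23040 + 60 \left(-148\right) + 2 \left(-148\right) \left(-192\right)\right) = \frac{1}{61977} + \left(\left(-1\right) 21904 + 23040 - 8880 + 56832\right) = \frac{1}{61977} + \left(-21904 + 23040 - 8880 + 56832\right) = \frac{1}{61977} + 49088 = \frac{3042326977}{61977}$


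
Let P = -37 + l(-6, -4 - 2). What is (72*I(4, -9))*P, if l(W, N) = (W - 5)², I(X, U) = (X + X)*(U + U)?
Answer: -870912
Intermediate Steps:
I(X, U) = 4*U*X (I(X, U) = (2*X)*(2*U) = 4*U*X)
l(W, N) = (-5 + W)²
P = 84 (P = -37 + (-5 - 6)² = -37 + (-11)² = -37 + 121 = 84)
(72*I(4, -9))*P = (72*(4*(-9)*4))*84 = (72*(-144))*84 = -10368*84 = -870912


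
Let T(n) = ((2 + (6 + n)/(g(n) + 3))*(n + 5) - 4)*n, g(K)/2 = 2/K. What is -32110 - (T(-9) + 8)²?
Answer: -19862606/529 ≈ -37547.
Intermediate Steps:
g(K) = 4/K (g(K) = 2*(2/K) = 4/K)
T(n) = n*(-4 + (2 + (6 + n)/(3 + 4/n))*(5 + n)) (T(n) = ((2 + (6 + n)/(4/n + 3))*(n + 5) - 4)*n = ((2 + (6 + n)/(3 + 4/n))*(5 + n) - 4)*n = (-4 + (2 + (6 + n)/(3 + 4/n))*(5 + n))*n = n*(-4 + (2 + (6 + n)/(3 + 4/n))*(5 + n)))
-32110 - (T(-9) + 8)² = -32110 - (-9*(24 - 9*(56 + (-9)² + 17*(-9)))/(4 + 3*(-9)) + 8)² = -32110 - (-9*(24 - 9*(56 + 81 - 153))/(4 - 27) + 8)² = -32110 - (-9*(24 - 9*(-16))/(-23) + 8)² = -32110 - (-9*(-1/23)*(24 + 144) + 8)² = -32110 - (-9*(-1/23)*168 + 8)² = -32110 - (1512/23 + 8)² = -32110 - (1696/23)² = -32110 - 1*2876416/529 = -32110 - 2876416/529 = -19862606/529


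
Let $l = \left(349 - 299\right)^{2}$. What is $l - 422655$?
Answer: $-420155$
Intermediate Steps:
$l = 2500$ ($l = 50^{2} = 2500$)
$l - 422655 = 2500 - 422655 = -420155$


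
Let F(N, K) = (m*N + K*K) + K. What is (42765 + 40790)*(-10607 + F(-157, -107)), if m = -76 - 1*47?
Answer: 1674943530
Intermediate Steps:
m = -123 (m = -76 - 47 = -123)
F(N, K) = K + K² - 123*N (F(N, K) = (-123*N + K*K) + K = (-123*N + K²) + K = (K² - 123*N) + K = K + K² - 123*N)
(42765 + 40790)*(-10607 + F(-157, -107)) = (42765 + 40790)*(-10607 + (-107 + (-107)² - 123*(-157))) = 83555*(-10607 + (-107 + 11449 + 19311)) = 83555*(-10607 + 30653) = 83555*20046 = 1674943530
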